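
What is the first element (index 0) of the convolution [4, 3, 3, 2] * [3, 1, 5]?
Use y[k] = Σ_i a[i]·b[k-i] at k=0. y[0] = 4×3 = 12

12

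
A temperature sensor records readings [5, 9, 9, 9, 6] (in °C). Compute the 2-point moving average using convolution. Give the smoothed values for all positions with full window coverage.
2-point moving average kernel = [1, 1]. Apply in 'valid' mode (full window coverage): avg[0] = (5 + 9) / 2 = 7.0; avg[1] = (9 + 9) / 2 = 9.0; avg[2] = (9 + 9) / 2 = 9.0; avg[3] = (9 + 6) / 2 = 7.5. Smoothed values: [7.0, 9.0, 9.0, 7.5]

[7.0, 9.0, 9.0, 7.5]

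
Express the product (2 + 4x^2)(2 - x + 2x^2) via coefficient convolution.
Ascending coefficients: a = [2, 0, 4], b = [2, -1, 2]. c[0] = 2×2 = 4; c[1] = 2×-1 + 0×2 = -2; c[2] = 2×2 + 0×-1 + 4×2 = 12; c[3] = 0×2 + 4×-1 = -4; c[4] = 4×2 = 8. Result coefficients: [4, -2, 12, -4, 8] → 4 - 2x + 12x^2 - 4x^3 + 8x^4

4 - 2x + 12x^2 - 4x^3 + 8x^4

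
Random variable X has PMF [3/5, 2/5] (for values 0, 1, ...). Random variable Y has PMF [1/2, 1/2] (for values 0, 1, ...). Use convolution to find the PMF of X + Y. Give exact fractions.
P(X+Y=k) = Σ_i P(X=i)·P(Y=k-i) — a convolution of [3/5, 2/5] and [1/2, 1/2]. P(X+Y=0) = (3/5)×(1/2) = 3/10; P(X+Y=1) = (3/5)×(1/2) + (2/5)×(1/2) = 3/10 + 1/5 = 1/2; P(X+Y=2) = (2/5)×(1/2) = 1/5. PMF: [3/10, 1/2, 1/5] (sums to 1 ✓)

[3/10, 1/2, 1/5]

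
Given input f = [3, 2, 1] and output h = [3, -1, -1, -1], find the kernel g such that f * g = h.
Output length 4 = len(f) + len(g) - 1 ⇒ len(g) = 2. Solve g forward using g[k] = (h[k] - Σ_{i≥1} f[i]·g[k-i]) / f[0]: g[0] = h[0] / f[0] = 3 / 3 = 1; g[1] = (h[1] - 2×1) / f[0] = (-1 - 2×1) / 3 = -1. So g = [1, -1]. Forward-check [3, 2, 1] * [1, -1]: h[0] = 3×1 = 3; h[1] = 3×-1 + 2×1 = -1; h[2] = 2×-1 + 1×1 = -1; h[3] = 1×-1 = -1 → [3, -1, -1, -1] ✓

[1, -1]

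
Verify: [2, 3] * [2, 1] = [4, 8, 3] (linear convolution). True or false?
Recompute linear convolution of [2, 3] and [2, 1]: y[0] = 2×2 = 4; y[1] = 2×1 + 3×2 = 8; y[2] = 3×1 = 3 → [4, 8, 3]. Given [4, 8, 3] matches, so answer: Yes

Yes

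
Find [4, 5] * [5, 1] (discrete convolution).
y[0] = 4×5 = 20; y[1] = 4×1 + 5×5 = 29; y[2] = 5×1 = 5

[20, 29, 5]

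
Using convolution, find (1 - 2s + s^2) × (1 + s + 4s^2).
Ascending coefficients: a = [1, -2, 1], b = [1, 1, 4]. c[0] = 1×1 = 1; c[1] = 1×1 + -2×1 = -1; c[2] = 1×4 + -2×1 + 1×1 = 3; c[3] = -2×4 + 1×1 = -7; c[4] = 1×4 = 4. Result coefficients: [1, -1, 3, -7, 4] → 1 - s + 3s^2 - 7s^3 + 4s^4

1 - s + 3s^2 - 7s^3 + 4s^4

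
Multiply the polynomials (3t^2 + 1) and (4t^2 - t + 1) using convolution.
Ascending coefficients: a = [1, 0, 3], b = [1, -1, 4]. c[0] = 1×1 = 1; c[1] = 1×-1 + 0×1 = -1; c[2] = 1×4 + 0×-1 + 3×1 = 7; c[3] = 0×4 + 3×-1 = -3; c[4] = 3×4 = 12. Result coefficients: [1, -1, 7, -3, 12] → 12t^4 - 3t^3 + 7t^2 - t + 1

12t^4 - 3t^3 + 7t^2 - t + 1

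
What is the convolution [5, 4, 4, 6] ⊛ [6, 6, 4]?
y[0] = 5×6 = 30; y[1] = 5×6 + 4×6 = 54; y[2] = 5×4 + 4×6 + 4×6 = 68; y[3] = 4×4 + 4×6 + 6×6 = 76; y[4] = 4×4 + 6×6 = 52; y[5] = 6×4 = 24

[30, 54, 68, 76, 52, 24]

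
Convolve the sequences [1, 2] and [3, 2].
y[0] = 1×3 = 3; y[1] = 1×2 + 2×3 = 8; y[2] = 2×2 = 4

[3, 8, 4]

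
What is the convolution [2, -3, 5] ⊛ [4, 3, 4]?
y[0] = 2×4 = 8; y[1] = 2×3 + -3×4 = -6; y[2] = 2×4 + -3×3 + 5×4 = 19; y[3] = -3×4 + 5×3 = 3; y[4] = 5×4 = 20

[8, -6, 19, 3, 20]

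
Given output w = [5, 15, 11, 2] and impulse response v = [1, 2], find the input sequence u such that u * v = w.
Deconvolve w=[5, 15, 11, 2] by v=[1, 2]. Since v[0]=1, solve forward: u[0] = w[0] / 1 = 5; u[1] = (w[1] - 5×2) / 1 = 5; u[2] = (w[2] - 5×2) / 1 = 1. So u = [5, 5, 1]. Check by forward convolution: w[0] = 5×1 = 5; w[1] = 5×2 + 5×1 = 15; w[2] = 5×2 + 1×1 = 11; w[3] = 1×2 = 2

[5, 5, 1]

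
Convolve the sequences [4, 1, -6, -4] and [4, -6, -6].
y[0] = 4×4 = 16; y[1] = 4×-6 + 1×4 = -20; y[2] = 4×-6 + 1×-6 + -6×4 = -54; y[3] = 1×-6 + -6×-6 + -4×4 = 14; y[4] = -6×-6 + -4×-6 = 60; y[5] = -4×-6 = 24

[16, -20, -54, 14, 60, 24]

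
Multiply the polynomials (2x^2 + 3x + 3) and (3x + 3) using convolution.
Ascending coefficients: a = [3, 3, 2], b = [3, 3]. c[0] = 3×3 = 9; c[1] = 3×3 + 3×3 = 18; c[2] = 3×3 + 2×3 = 15; c[3] = 2×3 = 6. Result coefficients: [9, 18, 15, 6] → 6x^3 + 15x^2 + 18x + 9

6x^3 + 15x^2 + 18x + 9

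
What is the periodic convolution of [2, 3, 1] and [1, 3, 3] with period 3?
Use y[k] = Σ_j u[j]·v[(k-j) mod 3]. y[0] = 2×1 + 3×3 + 1×3 = 14; y[1] = 2×3 + 3×1 + 1×3 = 12; y[2] = 2×3 + 3×3 + 1×1 = 16. Result: [14, 12, 16]

[14, 12, 16]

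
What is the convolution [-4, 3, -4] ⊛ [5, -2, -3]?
y[0] = -4×5 = -20; y[1] = -4×-2 + 3×5 = 23; y[2] = -4×-3 + 3×-2 + -4×5 = -14; y[3] = 3×-3 + -4×-2 = -1; y[4] = -4×-3 = 12

[-20, 23, -14, -1, 12]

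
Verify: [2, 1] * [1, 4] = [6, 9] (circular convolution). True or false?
Recompute circular convolution of [2, 1] and [1, 4]: y[0] = 2×1 + 1×4 = 6; y[1] = 2×4 + 1×1 = 9 → [6, 9]. Given [6, 9] matches, so answer: Yes

Yes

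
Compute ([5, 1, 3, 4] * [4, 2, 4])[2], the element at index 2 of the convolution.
Use y[k] = Σ_i a[i]·b[k-i] at k=2. y[2] = 5×4 + 1×2 + 3×4 = 34

34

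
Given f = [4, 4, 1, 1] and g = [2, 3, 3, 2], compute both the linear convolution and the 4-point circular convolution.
Linear: y_lin[0] = 4×2 = 8; y_lin[1] = 4×3 + 4×2 = 20; y_lin[2] = 4×3 + 4×3 + 1×2 = 26; y_lin[3] = 4×2 + 4×3 + 1×3 + 1×2 = 25; y_lin[4] = 4×2 + 1×3 + 1×3 = 14; y_lin[5] = 1×2 + 1×3 = 5; y_lin[6] = 1×2 = 2 → [8, 20, 26, 25, 14, 5, 2]. Circular (length 4): y[0] = 4×2 + 4×2 + 1×3 + 1×3 = 22; y[1] = 4×3 + 4×2 + 1×2 + 1×3 = 25; y[2] = 4×3 + 4×3 + 1×2 + 1×2 = 28; y[3] = 4×2 + 4×3 + 1×3 + 1×2 = 25 → [22, 25, 28, 25]

Linear: [8, 20, 26, 25, 14, 5, 2], Circular: [22, 25, 28, 25]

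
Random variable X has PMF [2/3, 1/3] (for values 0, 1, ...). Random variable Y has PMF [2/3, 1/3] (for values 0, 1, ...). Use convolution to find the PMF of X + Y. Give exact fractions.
P(X+Y=k) = Σ_i P(X=i)·P(Y=k-i) — a convolution of [2/3, 1/3] and [2/3, 1/3]. P(X+Y=0) = (2/3)×(2/3) = 4/9; P(X+Y=1) = (2/3)×(1/3) + (1/3)×(2/3) = 2/9 + 2/9 = 4/9; P(X+Y=2) = (1/3)×(1/3) = 1/9. PMF: [4/9, 4/9, 1/9] (sums to 1 ✓)

[4/9, 4/9, 1/9]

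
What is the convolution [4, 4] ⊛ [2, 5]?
y[0] = 4×2 = 8; y[1] = 4×5 + 4×2 = 28; y[2] = 4×5 = 20

[8, 28, 20]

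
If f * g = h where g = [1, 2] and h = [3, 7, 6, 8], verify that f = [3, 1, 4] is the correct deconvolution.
Forward-compute [3, 1, 4] * [1, 2]: h[0] = 3×1 = 3; h[1] = 3×2 + 1×1 = 7; h[2] = 1×2 + 4×1 = 6; h[3] = 4×2 = 8 → [3, 7, 6, 8]. Matches given h = [3, 7, 6, 8], so verified.

Verified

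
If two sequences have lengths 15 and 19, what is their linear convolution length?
Linear/full convolution length: m + n - 1 = 15 + 19 - 1 = 33

33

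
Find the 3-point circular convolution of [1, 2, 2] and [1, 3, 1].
Use y[k] = Σ_j f[j]·g[(k-j) mod 3]. y[0] = 1×1 + 2×1 + 2×3 = 9; y[1] = 1×3 + 2×1 + 2×1 = 7; y[2] = 1×1 + 2×3 + 2×1 = 9. Result: [9, 7, 9]

[9, 7, 9]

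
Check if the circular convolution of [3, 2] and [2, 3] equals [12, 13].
Recompute circular convolution of [3, 2] and [2, 3]: y[0] = 3×2 + 2×3 = 12; y[1] = 3×3 + 2×2 = 13 → [12, 13]. Given [12, 13] matches, so answer: Yes

Yes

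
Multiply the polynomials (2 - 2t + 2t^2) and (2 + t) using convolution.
Ascending coefficients: a = [2, -2, 2], b = [2, 1]. c[0] = 2×2 = 4; c[1] = 2×1 + -2×2 = -2; c[2] = -2×1 + 2×2 = 2; c[3] = 2×1 = 2. Result coefficients: [4, -2, 2, 2] → 4 - 2t + 2t^2 + 2t^3

4 - 2t + 2t^2 + 2t^3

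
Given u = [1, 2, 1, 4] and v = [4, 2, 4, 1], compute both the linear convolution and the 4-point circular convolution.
Linear: y_lin[0] = 1×4 = 4; y_lin[1] = 1×2 + 2×4 = 10; y_lin[2] = 1×4 + 2×2 + 1×4 = 12; y_lin[3] = 1×1 + 2×4 + 1×2 + 4×4 = 27; y_lin[4] = 2×1 + 1×4 + 4×2 = 14; y_lin[5] = 1×1 + 4×4 = 17; y_lin[6] = 4×1 = 4 → [4, 10, 12, 27, 14, 17, 4]. Circular (length 4): y[0] = 1×4 + 2×1 + 1×4 + 4×2 = 18; y[1] = 1×2 + 2×4 + 1×1 + 4×4 = 27; y[2] = 1×4 + 2×2 + 1×4 + 4×1 = 16; y[3] = 1×1 + 2×4 + 1×2 + 4×4 = 27 → [18, 27, 16, 27]

Linear: [4, 10, 12, 27, 14, 17, 4], Circular: [18, 27, 16, 27]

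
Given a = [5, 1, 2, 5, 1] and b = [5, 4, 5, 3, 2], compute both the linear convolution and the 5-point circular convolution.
Linear: y_lin[0] = 5×5 = 25; y_lin[1] = 5×4 + 1×5 = 25; y_lin[2] = 5×5 + 1×4 + 2×5 = 39; y_lin[3] = 5×3 + 1×5 + 2×4 + 5×5 = 53; y_lin[4] = 5×2 + 1×3 + 2×5 + 5×4 + 1×5 = 48; y_lin[5] = 1×2 + 2×3 + 5×5 + 1×4 = 37; y_lin[6] = 2×2 + 5×3 + 1×5 = 24; y_lin[7] = 5×2 + 1×3 = 13; y_lin[8] = 1×2 = 2 → [25, 25, 39, 53, 48, 37, 24, 13, 2]. Circular (length 5): y[0] = 5×5 + 1×2 + 2×3 + 5×5 + 1×4 = 62; y[1] = 5×4 + 1×5 + 2×2 + 5×3 + 1×5 = 49; y[2] = 5×5 + 1×4 + 2×5 + 5×2 + 1×3 = 52; y[3] = 5×3 + 1×5 + 2×4 + 5×5 + 1×2 = 55; y[4] = 5×2 + 1×3 + 2×5 + 5×4 + 1×5 = 48 → [62, 49, 52, 55, 48]

Linear: [25, 25, 39, 53, 48, 37, 24, 13, 2], Circular: [62, 49, 52, 55, 48]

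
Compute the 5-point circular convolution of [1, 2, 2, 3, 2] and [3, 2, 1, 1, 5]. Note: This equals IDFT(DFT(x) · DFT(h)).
Either evaluate y[k] = Σ_j x[j]·h[(k-j) mod 5] directly, or use IDFT(DFT(x) · DFT(h)). y[0] = 1×3 + 2×5 + 2×1 + 3×1 + 2×2 = 22; y[1] = 1×2 + 2×3 + 2×5 + 3×1 + 2×1 = 23; y[2] = 1×1 + 2×2 + 2×3 + 3×5 + 2×1 = 28; y[3] = 1×1 + 2×1 + 2×2 + 3×3 + 2×5 = 26; y[4] = 1×5 + 2×1 + 2×1 + 3×2 + 2×3 = 21. Result: [22, 23, 28, 26, 21]

[22, 23, 28, 26, 21]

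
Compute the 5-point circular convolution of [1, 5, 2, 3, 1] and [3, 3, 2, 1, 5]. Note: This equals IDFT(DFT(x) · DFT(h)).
Either evaluate y[k] = Σ_j x[j]·h[(k-j) mod 5] directly, or use IDFT(DFT(x) · DFT(h)). y[0] = 1×3 + 5×5 + 2×1 + 3×2 + 1×3 = 39; y[1] = 1×3 + 5×3 + 2×5 + 3×1 + 1×2 = 33; y[2] = 1×2 + 5×3 + 2×3 + 3×5 + 1×1 = 39; y[3] = 1×1 + 5×2 + 2×3 + 3×3 + 1×5 = 31; y[4] = 1×5 + 5×1 + 2×2 + 3×3 + 1×3 = 26. Result: [39, 33, 39, 31, 26]

[39, 33, 39, 31, 26]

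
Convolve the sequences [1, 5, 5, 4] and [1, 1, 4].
y[0] = 1×1 = 1; y[1] = 1×1 + 5×1 = 6; y[2] = 1×4 + 5×1 + 5×1 = 14; y[3] = 5×4 + 5×1 + 4×1 = 29; y[4] = 5×4 + 4×1 = 24; y[5] = 4×4 = 16

[1, 6, 14, 29, 24, 16]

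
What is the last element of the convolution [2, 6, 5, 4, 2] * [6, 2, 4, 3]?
Use y[k] = Σ_i a[i]·b[k-i] at k=7. y[7] = 2×3 = 6

6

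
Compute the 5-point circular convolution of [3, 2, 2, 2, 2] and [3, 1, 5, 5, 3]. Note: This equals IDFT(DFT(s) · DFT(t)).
Either evaluate y[k] = Σ_j s[j]·t[(k-j) mod 5] directly, or use IDFT(DFT(s) · DFT(t)). y[0] = 3×3 + 2×3 + 2×5 + 2×5 + 2×1 = 37; y[1] = 3×1 + 2×3 + 2×3 + 2×5 + 2×5 = 35; y[2] = 3×5 + 2×1 + 2×3 + 2×3 + 2×5 = 39; y[3] = 3×5 + 2×5 + 2×1 + 2×3 + 2×3 = 39; y[4] = 3×3 + 2×5 + 2×5 + 2×1 + 2×3 = 37. Result: [37, 35, 39, 39, 37]

[37, 35, 39, 39, 37]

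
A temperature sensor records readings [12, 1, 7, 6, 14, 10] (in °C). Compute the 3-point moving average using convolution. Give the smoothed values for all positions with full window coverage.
3-point moving average kernel = [1, 1, 1]. Apply in 'valid' mode (full window coverage): avg[0] = (12 + 1 + 7) / 3 = 6.67; avg[1] = (1 + 7 + 6) / 3 = 4.67; avg[2] = (7 + 6 + 14) / 3 = 9.0; avg[3] = (6 + 14 + 10) / 3 = 10.0. Smoothed values: [6.67, 4.67, 9.0, 10.0]

[6.67, 4.67, 9.0, 10.0]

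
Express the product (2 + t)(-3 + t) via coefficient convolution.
Ascending coefficients: a = [2, 1], b = [-3, 1]. c[0] = 2×-3 = -6; c[1] = 2×1 + 1×-3 = -1; c[2] = 1×1 = 1. Result coefficients: [-6, -1, 1] → -6 - t + t^2

-6 - t + t^2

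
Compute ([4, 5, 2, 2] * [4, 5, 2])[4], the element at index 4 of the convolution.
Use y[k] = Σ_i a[i]·b[k-i] at k=4. y[4] = 2×2 + 2×5 = 14

14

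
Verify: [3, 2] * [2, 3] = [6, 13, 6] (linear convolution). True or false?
Recompute linear convolution of [3, 2] and [2, 3]: y[0] = 3×2 = 6; y[1] = 3×3 + 2×2 = 13; y[2] = 2×3 = 6 → [6, 13, 6]. Given [6, 13, 6] matches, so answer: Yes

Yes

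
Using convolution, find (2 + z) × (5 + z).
Ascending coefficients: a = [2, 1], b = [5, 1]. c[0] = 2×5 = 10; c[1] = 2×1 + 1×5 = 7; c[2] = 1×1 = 1. Result coefficients: [10, 7, 1] → 10 + 7z + z^2

10 + 7z + z^2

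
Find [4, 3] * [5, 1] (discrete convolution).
y[0] = 4×5 = 20; y[1] = 4×1 + 3×5 = 19; y[2] = 3×1 = 3

[20, 19, 3]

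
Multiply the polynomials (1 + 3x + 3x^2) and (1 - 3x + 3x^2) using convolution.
Ascending coefficients: a = [1, 3, 3], b = [1, -3, 3]. c[0] = 1×1 = 1; c[1] = 1×-3 + 3×1 = 0; c[2] = 1×3 + 3×-3 + 3×1 = -3; c[3] = 3×3 + 3×-3 = 0; c[4] = 3×3 = 9. Result coefficients: [1, 0, -3, 0, 9] → 1 - 3x^2 + 9x^4

1 - 3x^2 + 9x^4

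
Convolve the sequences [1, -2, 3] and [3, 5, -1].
y[0] = 1×3 = 3; y[1] = 1×5 + -2×3 = -1; y[2] = 1×-1 + -2×5 + 3×3 = -2; y[3] = -2×-1 + 3×5 = 17; y[4] = 3×-1 = -3

[3, -1, -2, 17, -3]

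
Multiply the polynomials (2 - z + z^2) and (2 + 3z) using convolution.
Ascending coefficients: a = [2, -1, 1], b = [2, 3]. c[0] = 2×2 = 4; c[1] = 2×3 + -1×2 = 4; c[2] = -1×3 + 1×2 = -1; c[3] = 1×3 = 3. Result coefficients: [4, 4, -1, 3] → 4 + 4z - z^2 + 3z^3

4 + 4z - z^2 + 3z^3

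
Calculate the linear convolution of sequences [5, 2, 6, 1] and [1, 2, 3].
y[0] = 5×1 = 5; y[1] = 5×2 + 2×1 = 12; y[2] = 5×3 + 2×2 + 6×1 = 25; y[3] = 2×3 + 6×2 + 1×1 = 19; y[4] = 6×3 + 1×2 = 20; y[5] = 1×3 = 3

[5, 12, 25, 19, 20, 3]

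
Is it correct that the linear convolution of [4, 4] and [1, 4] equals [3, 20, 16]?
Recompute linear convolution of [4, 4] and [1, 4]: y[0] = 4×1 = 4; y[1] = 4×4 + 4×1 = 20; y[2] = 4×4 = 16 → [4, 20, 16]. Compare to given [3, 20, 16]: they differ at index 0: given 3, correct 4, so answer: No

No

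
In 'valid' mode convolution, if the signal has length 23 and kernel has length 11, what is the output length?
'Valid' mode counts only positions where the kernel fully overlaps the signal: m - n + 1 = 23 - 11 + 1 = 13

13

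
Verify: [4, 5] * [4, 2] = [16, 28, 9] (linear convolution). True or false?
Recompute linear convolution of [4, 5] and [4, 2]: y[0] = 4×4 = 16; y[1] = 4×2 + 5×4 = 28; y[2] = 5×2 = 10 → [16, 28, 10]. Compare to given [16, 28, 9]: they differ at index 2: given 9, correct 10, so answer: No

No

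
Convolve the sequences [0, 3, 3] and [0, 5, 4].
y[0] = 0×0 = 0; y[1] = 0×5 + 3×0 = 0; y[2] = 0×4 + 3×5 + 3×0 = 15; y[3] = 3×4 + 3×5 = 27; y[4] = 3×4 = 12

[0, 0, 15, 27, 12]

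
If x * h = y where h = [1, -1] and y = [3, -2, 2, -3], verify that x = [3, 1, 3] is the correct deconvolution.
Forward-compute [3, 1, 3] * [1, -1]: y[0] = 3×1 = 3; y[1] = 3×-1 + 1×1 = -2; y[2] = 1×-1 + 3×1 = 2; y[3] = 3×-1 = -3 → [3, -2, 2, -3]. Matches given y = [3, -2, 2, -3], so verified.

Verified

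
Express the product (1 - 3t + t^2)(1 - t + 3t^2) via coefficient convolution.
Ascending coefficients: a = [1, -3, 1], b = [1, -1, 3]. c[0] = 1×1 = 1; c[1] = 1×-1 + -3×1 = -4; c[2] = 1×3 + -3×-1 + 1×1 = 7; c[3] = -3×3 + 1×-1 = -10; c[4] = 1×3 = 3. Result coefficients: [1, -4, 7, -10, 3] → 1 - 4t + 7t^2 - 10t^3 + 3t^4

1 - 4t + 7t^2 - 10t^3 + 3t^4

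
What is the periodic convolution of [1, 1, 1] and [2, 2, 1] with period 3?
Use y[k] = Σ_j f[j]·g[(k-j) mod 3]. y[0] = 1×2 + 1×1 + 1×2 = 5; y[1] = 1×2 + 1×2 + 1×1 = 5; y[2] = 1×1 + 1×2 + 1×2 = 5. Result: [5, 5, 5]

[5, 5, 5]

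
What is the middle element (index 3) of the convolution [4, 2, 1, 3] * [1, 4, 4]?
Use y[k] = Σ_i a[i]·b[k-i] at k=3. y[3] = 2×4 + 1×4 + 3×1 = 15

15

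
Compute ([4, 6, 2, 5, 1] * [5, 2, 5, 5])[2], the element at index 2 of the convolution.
Use y[k] = Σ_i a[i]·b[k-i] at k=2. y[2] = 4×5 + 6×2 + 2×5 = 42

42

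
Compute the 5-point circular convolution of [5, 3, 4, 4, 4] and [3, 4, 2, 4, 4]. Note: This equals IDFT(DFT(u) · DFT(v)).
Either evaluate y[k] = Σ_j u[j]·v[(k-j) mod 5] directly, or use IDFT(DFT(u) · DFT(v)). y[0] = 5×3 + 3×4 + 4×4 + 4×2 + 4×4 = 67; y[1] = 5×4 + 3×3 + 4×4 + 4×4 + 4×2 = 69; y[2] = 5×2 + 3×4 + 4×3 + 4×4 + 4×4 = 66; y[3] = 5×4 + 3×2 + 4×4 + 4×3 + 4×4 = 70; y[4] = 5×4 + 3×4 + 4×2 + 4×4 + 4×3 = 68. Result: [67, 69, 66, 70, 68]

[67, 69, 66, 70, 68]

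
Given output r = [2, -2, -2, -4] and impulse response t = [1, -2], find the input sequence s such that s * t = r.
Deconvolve r=[2, -2, -2, -4] by t=[1, -2]. Since t[0]=1, solve forward: s[0] = r[0] / 1 = 2; s[1] = (r[1] - 2×-2) / 1 = 2; s[2] = (r[2] - 2×-2) / 1 = 2. So s = [2, 2, 2]. Check by forward convolution: r[0] = 2×1 = 2; r[1] = 2×-2 + 2×1 = -2; r[2] = 2×-2 + 2×1 = -2; r[3] = 2×-2 = -4

[2, 2, 2]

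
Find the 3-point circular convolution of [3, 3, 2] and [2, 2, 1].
Use y[k] = Σ_j u[j]·v[(k-j) mod 3]. y[0] = 3×2 + 3×1 + 2×2 = 13; y[1] = 3×2 + 3×2 + 2×1 = 14; y[2] = 3×1 + 3×2 + 2×2 = 13. Result: [13, 14, 13]

[13, 14, 13]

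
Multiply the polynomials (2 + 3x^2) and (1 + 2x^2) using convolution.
Ascending coefficients: a = [2, 0, 3], b = [1, 0, 2]. c[0] = 2×1 = 2; c[1] = 2×0 + 0×1 = 0; c[2] = 2×2 + 0×0 + 3×1 = 7; c[3] = 0×2 + 3×0 = 0; c[4] = 3×2 = 6. Result coefficients: [2, 0, 7, 0, 6] → 2 + 7x^2 + 6x^4

2 + 7x^2 + 6x^4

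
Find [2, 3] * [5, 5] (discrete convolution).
y[0] = 2×5 = 10; y[1] = 2×5 + 3×5 = 25; y[2] = 3×5 = 15

[10, 25, 15]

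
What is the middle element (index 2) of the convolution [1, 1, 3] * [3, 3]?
Use y[k] = Σ_i a[i]·b[k-i] at k=2. y[2] = 1×3 + 3×3 = 12

12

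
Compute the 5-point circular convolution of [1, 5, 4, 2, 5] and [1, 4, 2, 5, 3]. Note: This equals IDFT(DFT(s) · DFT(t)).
Either evaluate y[k] = Σ_j s[j]·t[(k-j) mod 5] directly, or use IDFT(DFT(s) · DFT(t)). y[0] = 1×1 + 5×3 + 4×5 + 2×2 + 5×4 = 60; y[1] = 1×4 + 5×1 + 4×3 + 2×5 + 5×2 = 41; y[2] = 1×2 + 5×4 + 4×1 + 2×3 + 5×5 = 57; y[3] = 1×5 + 5×2 + 4×4 + 2×1 + 5×3 = 48; y[4] = 1×3 + 5×5 + 4×2 + 2×4 + 5×1 = 49. Result: [60, 41, 57, 48, 49]

[60, 41, 57, 48, 49]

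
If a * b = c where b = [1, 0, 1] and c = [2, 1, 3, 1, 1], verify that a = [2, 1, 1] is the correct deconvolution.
Forward-compute [2, 1, 1] * [1, 0, 1]: c[0] = 2×1 = 2; c[1] = 2×0 + 1×1 = 1; c[2] = 2×1 + 1×0 + 1×1 = 3; c[3] = 1×1 + 1×0 = 1; c[4] = 1×1 = 1 → [2, 1, 3, 1, 1]. Matches given c = [2, 1, 3, 1, 1], so verified.

Verified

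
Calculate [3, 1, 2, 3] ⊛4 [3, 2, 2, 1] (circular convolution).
Use y[k] = Σ_j a[j]·b[(k-j) mod 4]. y[0] = 3×3 + 1×1 + 2×2 + 3×2 = 20; y[1] = 3×2 + 1×3 + 2×1 + 3×2 = 17; y[2] = 3×2 + 1×2 + 2×3 + 3×1 = 17; y[3] = 3×1 + 1×2 + 2×2 + 3×3 = 18. Result: [20, 17, 17, 18]

[20, 17, 17, 18]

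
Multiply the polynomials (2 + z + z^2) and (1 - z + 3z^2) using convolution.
Ascending coefficients: a = [2, 1, 1], b = [1, -1, 3]. c[0] = 2×1 = 2; c[1] = 2×-1 + 1×1 = -1; c[2] = 2×3 + 1×-1 + 1×1 = 6; c[3] = 1×3 + 1×-1 = 2; c[4] = 1×3 = 3. Result coefficients: [2, -1, 6, 2, 3] → 2 - z + 6z^2 + 2z^3 + 3z^4

2 - z + 6z^2 + 2z^3 + 3z^4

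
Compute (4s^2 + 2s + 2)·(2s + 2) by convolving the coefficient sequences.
Ascending coefficients: a = [2, 2, 4], b = [2, 2]. c[0] = 2×2 = 4; c[1] = 2×2 + 2×2 = 8; c[2] = 2×2 + 4×2 = 12; c[3] = 4×2 = 8. Result coefficients: [4, 8, 12, 8] → 8s^3 + 12s^2 + 8s + 4

8s^3 + 12s^2 + 8s + 4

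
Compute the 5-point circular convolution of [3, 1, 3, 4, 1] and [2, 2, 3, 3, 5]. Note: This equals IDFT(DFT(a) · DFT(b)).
Either evaluate y[k] = Σ_j a[j]·b[(k-j) mod 5] directly, or use IDFT(DFT(a) · DFT(b)). y[0] = 3×2 + 1×5 + 3×3 + 4×3 + 1×2 = 34; y[1] = 3×2 + 1×2 + 3×5 + 4×3 + 1×3 = 38; y[2] = 3×3 + 1×2 + 3×2 + 4×5 + 1×3 = 40; y[3] = 3×3 + 1×3 + 3×2 + 4×2 + 1×5 = 31; y[4] = 3×5 + 1×3 + 3×3 + 4×2 + 1×2 = 37. Result: [34, 38, 40, 31, 37]

[34, 38, 40, 31, 37]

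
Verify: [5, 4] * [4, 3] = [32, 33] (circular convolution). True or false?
Recompute circular convolution of [5, 4] and [4, 3]: y[0] = 5×4 + 4×3 = 32; y[1] = 5×3 + 4×4 = 31 → [32, 31]. Compare to given [32, 33]: they differ at index 1: given 33, correct 31, so answer: No

No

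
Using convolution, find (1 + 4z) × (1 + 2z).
Ascending coefficients: a = [1, 4], b = [1, 2]. c[0] = 1×1 = 1; c[1] = 1×2 + 4×1 = 6; c[2] = 4×2 = 8. Result coefficients: [1, 6, 8] → 1 + 6z + 8z^2

1 + 6z + 8z^2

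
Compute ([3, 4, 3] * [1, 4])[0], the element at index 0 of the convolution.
Use y[k] = Σ_i a[i]·b[k-i] at k=0. y[0] = 3×1 = 3

3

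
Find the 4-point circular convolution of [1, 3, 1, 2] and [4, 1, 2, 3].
Use y[k] = Σ_j s[j]·t[(k-j) mod 4]. y[0] = 1×4 + 3×3 + 1×2 + 2×1 = 17; y[1] = 1×1 + 3×4 + 1×3 + 2×2 = 20; y[2] = 1×2 + 3×1 + 1×4 + 2×3 = 15; y[3] = 1×3 + 3×2 + 1×1 + 2×4 = 18. Result: [17, 20, 15, 18]

[17, 20, 15, 18]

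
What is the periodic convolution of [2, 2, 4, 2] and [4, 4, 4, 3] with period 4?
Use y[k] = Σ_j f[j]·g[(k-j) mod 4]. y[0] = 2×4 + 2×3 + 4×4 + 2×4 = 38; y[1] = 2×4 + 2×4 + 4×3 + 2×4 = 36; y[2] = 2×4 + 2×4 + 4×4 + 2×3 = 38; y[3] = 2×3 + 2×4 + 4×4 + 2×4 = 38. Result: [38, 36, 38, 38]

[38, 36, 38, 38]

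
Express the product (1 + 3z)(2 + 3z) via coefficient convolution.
Ascending coefficients: a = [1, 3], b = [2, 3]. c[0] = 1×2 = 2; c[1] = 1×3 + 3×2 = 9; c[2] = 3×3 = 9. Result coefficients: [2, 9, 9] → 2 + 9z + 9z^2

2 + 9z + 9z^2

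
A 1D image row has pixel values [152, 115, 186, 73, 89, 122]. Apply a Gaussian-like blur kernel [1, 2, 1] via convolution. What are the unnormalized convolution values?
Convolve image row [152, 115, 186, 73, 89, 122] with kernel [1, 2, 1]: y[0] = 152×1 = 152; y[1] = 152×2 + 115×1 = 419; y[2] = 152×1 + 115×2 + 186×1 = 568; y[3] = 115×1 + 186×2 + 73×1 = 560; y[4] = 186×1 + 73×2 + 89×1 = 421; y[5] = 73×1 + 89×2 + 122×1 = 373; y[6] = 89×1 + 122×2 = 333; y[7] = 122×1 = 122 → [152, 419, 568, 560, 421, 373, 333, 122]. Normalization factor = sum(kernel) = 4.

[152, 419, 568, 560, 421, 373, 333, 122]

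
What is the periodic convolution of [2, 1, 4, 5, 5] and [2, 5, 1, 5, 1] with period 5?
Use y[k] = Σ_j f[j]·g[(k-j) mod 5]. y[0] = 2×2 + 1×1 + 4×5 + 5×1 + 5×5 = 55; y[1] = 2×5 + 1×2 + 4×1 + 5×5 + 5×1 = 46; y[2] = 2×1 + 1×5 + 4×2 + 5×1 + 5×5 = 45; y[3] = 2×5 + 1×1 + 4×5 + 5×2 + 5×1 = 46; y[4] = 2×1 + 1×5 + 4×1 + 5×5 + 5×2 = 46. Result: [55, 46, 45, 46, 46]

[55, 46, 45, 46, 46]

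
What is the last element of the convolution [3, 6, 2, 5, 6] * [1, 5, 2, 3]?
Use y[k] = Σ_i a[i]·b[k-i] at k=7. y[7] = 6×3 = 18

18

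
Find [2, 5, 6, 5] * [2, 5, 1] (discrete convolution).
y[0] = 2×2 = 4; y[1] = 2×5 + 5×2 = 20; y[2] = 2×1 + 5×5 + 6×2 = 39; y[3] = 5×1 + 6×5 + 5×2 = 45; y[4] = 6×1 + 5×5 = 31; y[5] = 5×1 = 5

[4, 20, 39, 45, 31, 5]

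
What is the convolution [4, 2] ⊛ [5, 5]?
y[0] = 4×5 = 20; y[1] = 4×5 + 2×5 = 30; y[2] = 2×5 = 10

[20, 30, 10]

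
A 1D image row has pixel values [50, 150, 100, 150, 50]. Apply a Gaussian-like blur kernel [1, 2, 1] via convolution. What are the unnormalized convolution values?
Convolve image row [50, 150, 100, 150, 50] with kernel [1, 2, 1]: y[0] = 50×1 = 50; y[1] = 50×2 + 150×1 = 250; y[2] = 50×1 + 150×2 + 100×1 = 450; y[3] = 150×1 + 100×2 + 150×1 = 500; y[4] = 100×1 + 150×2 + 50×1 = 450; y[5] = 150×1 + 50×2 = 250; y[6] = 50×1 = 50 → [50, 250, 450, 500, 450, 250, 50]. Normalization factor = sum(kernel) = 4.

[50, 250, 450, 500, 450, 250, 50]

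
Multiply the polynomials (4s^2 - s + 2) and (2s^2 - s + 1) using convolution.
Ascending coefficients: a = [2, -1, 4], b = [1, -1, 2]. c[0] = 2×1 = 2; c[1] = 2×-1 + -1×1 = -3; c[2] = 2×2 + -1×-1 + 4×1 = 9; c[3] = -1×2 + 4×-1 = -6; c[4] = 4×2 = 8. Result coefficients: [2, -3, 9, -6, 8] → 8s^4 - 6s^3 + 9s^2 - 3s + 2

8s^4 - 6s^3 + 9s^2 - 3s + 2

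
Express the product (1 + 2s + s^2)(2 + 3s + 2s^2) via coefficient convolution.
Ascending coefficients: a = [1, 2, 1], b = [2, 3, 2]. c[0] = 1×2 = 2; c[1] = 1×3 + 2×2 = 7; c[2] = 1×2 + 2×3 + 1×2 = 10; c[3] = 2×2 + 1×3 = 7; c[4] = 1×2 = 2. Result coefficients: [2, 7, 10, 7, 2] → 2 + 7s + 10s^2 + 7s^3 + 2s^4

2 + 7s + 10s^2 + 7s^3 + 2s^4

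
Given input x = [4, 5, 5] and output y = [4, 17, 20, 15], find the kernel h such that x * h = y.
Output length 4 = len(x) + len(h) - 1 ⇒ len(h) = 2. Solve h forward using h[k] = (y[k] - Σ_{i≥1} x[i]·h[k-i]) / x[0]: h[0] = y[0] / x[0] = 4 / 4 = 1; h[1] = (y[1] - 5×1) / x[0] = (17 - 5×1) / 4 = 3. So h = [1, 3]. Forward-check [4, 5, 5] * [1, 3]: y[0] = 4×1 = 4; y[1] = 4×3 + 5×1 = 17; y[2] = 5×3 + 5×1 = 20; y[3] = 5×3 = 15 → [4, 17, 20, 15] ✓

[1, 3]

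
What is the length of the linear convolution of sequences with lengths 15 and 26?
Linear/full convolution length: m + n - 1 = 15 + 26 - 1 = 40

40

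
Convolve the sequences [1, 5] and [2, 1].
y[0] = 1×2 = 2; y[1] = 1×1 + 5×2 = 11; y[2] = 5×1 = 5

[2, 11, 5]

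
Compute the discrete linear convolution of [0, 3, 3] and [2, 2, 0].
y[0] = 0×2 = 0; y[1] = 0×2 + 3×2 = 6; y[2] = 0×0 + 3×2 + 3×2 = 12; y[3] = 3×0 + 3×2 = 6; y[4] = 3×0 = 0

[0, 6, 12, 6, 0]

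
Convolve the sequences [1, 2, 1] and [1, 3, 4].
y[0] = 1×1 = 1; y[1] = 1×3 + 2×1 = 5; y[2] = 1×4 + 2×3 + 1×1 = 11; y[3] = 2×4 + 1×3 = 11; y[4] = 1×4 = 4

[1, 5, 11, 11, 4]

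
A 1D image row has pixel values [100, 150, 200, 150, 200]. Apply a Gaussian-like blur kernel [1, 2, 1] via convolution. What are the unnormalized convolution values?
Convolve image row [100, 150, 200, 150, 200] with kernel [1, 2, 1]: y[0] = 100×1 = 100; y[1] = 100×2 + 150×1 = 350; y[2] = 100×1 + 150×2 + 200×1 = 600; y[3] = 150×1 + 200×2 + 150×1 = 700; y[4] = 200×1 + 150×2 + 200×1 = 700; y[5] = 150×1 + 200×2 = 550; y[6] = 200×1 = 200 → [100, 350, 600, 700, 700, 550, 200]. Normalization factor = sum(kernel) = 4.

[100, 350, 600, 700, 700, 550, 200]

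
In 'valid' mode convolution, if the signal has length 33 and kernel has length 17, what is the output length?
'Valid' mode counts only positions where the kernel fully overlaps the signal: m - n + 1 = 33 - 17 + 1 = 17

17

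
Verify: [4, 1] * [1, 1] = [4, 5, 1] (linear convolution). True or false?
Recompute linear convolution of [4, 1] and [1, 1]: y[0] = 4×1 = 4; y[1] = 4×1 + 1×1 = 5; y[2] = 1×1 = 1 → [4, 5, 1]. Given [4, 5, 1] matches, so answer: Yes

Yes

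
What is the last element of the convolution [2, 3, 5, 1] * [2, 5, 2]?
Use y[k] = Σ_i a[i]·b[k-i] at k=5. y[5] = 1×2 = 2

2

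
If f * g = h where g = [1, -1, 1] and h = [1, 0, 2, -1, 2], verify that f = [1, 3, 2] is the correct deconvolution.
Forward-compute [1, 3, 2] * [1, -1, 1]: h[0] = 1×1 = 1; h[1] = 1×-1 + 3×1 = 2; h[2] = 1×1 + 3×-1 + 2×1 = 0; h[3] = 3×1 + 2×-1 = 1; h[4] = 2×1 = 2 → [1, 2, 0, 1, 2]. Does not match given h = [1, 0, 2, -1, 2].

Not verified. [1, 3, 2] * [1, -1, 1] = [1, 2, 0, 1, 2], which differs from [1, 0, 2, -1, 2] at index 1.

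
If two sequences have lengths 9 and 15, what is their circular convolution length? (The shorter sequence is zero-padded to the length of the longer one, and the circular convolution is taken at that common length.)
Circular convolution (zero-padding the shorter input) has length max(m, n) = max(9, 15) = 15

15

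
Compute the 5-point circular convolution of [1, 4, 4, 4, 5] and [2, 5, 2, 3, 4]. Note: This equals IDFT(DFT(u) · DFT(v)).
Either evaluate y[k] = Σ_j u[j]·v[(k-j) mod 5] directly, or use IDFT(DFT(u) · DFT(v)). y[0] = 1×2 + 4×4 + 4×3 + 4×2 + 5×5 = 63; y[1] = 1×5 + 4×2 + 4×4 + 4×3 + 5×2 = 51; y[2] = 1×2 + 4×5 + 4×2 + 4×4 + 5×3 = 61; y[3] = 1×3 + 4×2 + 4×5 + 4×2 + 5×4 = 59; y[4] = 1×4 + 4×3 + 4×2 + 4×5 + 5×2 = 54. Result: [63, 51, 61, 59, 54]

[63, 51, 61, 59, 54]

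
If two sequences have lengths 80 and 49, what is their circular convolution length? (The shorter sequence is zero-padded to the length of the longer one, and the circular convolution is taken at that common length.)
Circular convolution (zero-padding the shorter input) has length max(m, n) = max(80, 49) = 80

80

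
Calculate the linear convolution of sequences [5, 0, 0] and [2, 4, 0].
y[0] = 5×2 = 10; y[1] = 5×4 + 0×2 = 20; y[2] = 5×0 + 0×4 + 0×2 = 0; y[3] = 0×0 + 0×4 = 0; y[4] = 0×0 = 0

[10, 20, 0, 0, 0]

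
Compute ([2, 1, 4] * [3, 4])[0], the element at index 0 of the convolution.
Use y[k] = Σ_i a[i]·b[k-i] at k=0. y[0] = 2×3 = 6

6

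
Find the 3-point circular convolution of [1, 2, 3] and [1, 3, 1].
Use y[k] = Σ_j s[j]·t[(k-j) mod 3]. y[0] = 1×1 + 2×1 + 3×3 = 12; y[1] = 1×3 + 2×1 + 3×1 = 8; y[2] = 1×1 + 2×3 + 3×1 = 10. Result: [12, 8, 10]

[12, 8, 10]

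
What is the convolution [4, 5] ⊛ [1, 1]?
y[0] = 4×1 = 4; y[1] = 4×1 + 5×1 = 9; y[2] = 5×1 = 5

[4, 9, 5]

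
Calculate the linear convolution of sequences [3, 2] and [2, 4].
y[0] = 3×2 = 6; y[1] = 3×4 + 2×2 = 16; y[2] = 2×4 = 8

[6, 16, 8]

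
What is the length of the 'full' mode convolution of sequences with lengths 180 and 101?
Linear/full convolution length: m + n - 1 = 180 + 101 - 1 = 280

280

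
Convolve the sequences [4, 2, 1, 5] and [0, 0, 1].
y[0] = 4×0 = 0; y[1] = 4×0 + 2×0 = 0; y[2] = 4×1 + 2×0 + 1×0 = 4; y[3] = 2×1 + 1×0 + 5×0 = 2; y[4] = 1×1 + 5×0 = 1; y[5] = 5×1 = 5

[0, 0, 4, 2, 1, 5]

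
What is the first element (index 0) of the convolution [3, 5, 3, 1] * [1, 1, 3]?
Use y[k] = Σ_i a[i]·b[k-i] at k=0. y[0] = 3×1 = 3

3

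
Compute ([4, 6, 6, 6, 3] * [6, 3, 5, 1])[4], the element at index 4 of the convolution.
Use y[k] = Σ_i a[i]·b[k-i] at k=4. y[4] = 6×1 + 6×5 + 6×3 + 3×6 = 72

72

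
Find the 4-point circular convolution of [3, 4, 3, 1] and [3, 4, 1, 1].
Use y[k] = Σ_j x[j]·h[(k-j) mod 4]. y[0] = 3×3 + 4×1 + 3×1 + 1×4 = 20; y[1] = 3×4 + 4×3 + 3×1 + 1×1 = 28; y[2] = 3×1 + 4×4 + 3×3 + 1×1 = 29; y[3] = 3×1 + 4×1 + 3×4 + 1×3 = 22. Result: [20, 28, 29, 22]

[20, 28, 29, 22]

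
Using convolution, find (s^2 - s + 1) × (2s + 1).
Ascending coefficients: a = [1, -1, 1], b = [1, 2]. c[0] = 1×1 = 1; c[1] = 1×2 + -1×1 = 1; c[2] = -1×2 + 1×1 = -1; c[3] = 1×2 = 2. Result coefficients: [1, 1, -1, 2] → 2s^3 - s^2 + s + 1

2s^3 - s^2 + s + 1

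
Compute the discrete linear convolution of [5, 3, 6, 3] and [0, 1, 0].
y[0] = 5×0 = 0; y[1] = 5×1 + 3×0 = 5; y[2] = 5×0 + 3×1 + 6×0 = 3; y[3] = 3×0 + 6×1 + 3×0 = 6; y[4] = 6×0 + 3×1 = 3; y[5] = 3×0 = 0

[0, 5, 3, 6, 3, 0]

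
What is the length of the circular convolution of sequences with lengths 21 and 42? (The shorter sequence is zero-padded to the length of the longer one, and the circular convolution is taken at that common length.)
Circular convolution (zero-padding the shorter input) has length max(m, n) = max(21, 42) = 42

42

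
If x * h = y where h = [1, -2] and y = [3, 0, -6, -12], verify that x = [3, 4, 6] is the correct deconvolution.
Forward-compute [3, 4, 6] * [1, -2]: y[0] = 3×1 = 3; y[1] = 3×-2 + 4×1 = -2; y[2] = 4×-2 + 6×1 = -2; y[3] = 6×-2 = -12 → [3, -2, -2, -12]. Does not match given y = [3, 0, -6, -12].

Not verified. [3, 4, 6] * [1, -2] = [3, -2, -2, -12], which differs from [3, 0, -6, -12] at index 1.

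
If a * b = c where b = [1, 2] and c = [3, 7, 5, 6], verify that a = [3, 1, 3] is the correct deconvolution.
Forward-compute [3, 1, 3] * [1, 2]: c[0] = 3×1 = 3; c[1] = 3×2 + 1×1 = 7; c[2] = 1×2 + 3×1 = 5; c[3] = 3×2 = 6 → [3, 7, 5, 6]. Matches given c = [3, 7, 5, 6], so verified.

Verified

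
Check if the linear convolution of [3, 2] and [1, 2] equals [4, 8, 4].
Recompute linear convolution of [3, 2] and [1, 2]: y[0] = 3×1 = 3; y[1] = 3×2 + 2×1 = 8; y[2] = 2×2 = 4 → [3, 8, 4]. Compare to given [4, 8, 4]: they differ at index 0: given 4, correct 3, so answer: No

No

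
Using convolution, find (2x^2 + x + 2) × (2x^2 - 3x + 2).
Ascending coefficients: a = [2, 1, 2], b = [2, -3, 2]. c[0] = 2×2 = 4; c[1] = 2×-3 + 1×2 = -4; c[2] = 2×2 + 1×-3 + 2×2 = 5; c[3] = 1×2 + 2×-3 = -4; c[4] = 2×2 = 4. Result coefficients: [4, -4, 5, -4, 4] → 4x^4 - 4x^3 + 5x^2 - 4x + 4

4x^4 - 4x^3 + 5x^2 - 4x + 4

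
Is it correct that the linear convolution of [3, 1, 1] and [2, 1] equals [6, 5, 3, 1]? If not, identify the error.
Recompute linear convolution of [3, 1, 1] and [2, 1]: y[0] = 3×2 = 6; y[1] = 3×1 + 1×2 = 5; y[2] = 1×1 + 1×2 = 3; y[3] = 1×1 = 1 → [6, 5, 3, 1]. Given [6, 5, 3, 1] matches, so answer: Yes

Yes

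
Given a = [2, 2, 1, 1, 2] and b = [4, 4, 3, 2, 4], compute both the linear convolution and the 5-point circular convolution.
Linear: y_lin[0] = 2×4 = 8; y_lin[1] = 2×4 + 2×4 = 16; y_lin[2] = 2×3 + 2×4 + 1×4 = 18; y_lin[3] = 2×2 + 2×3 + 1×4 + 1×4 = 18; y_lin[4] = 2×4 + 2×2 + 1×3 + 1×4 + 2×4 = 27; y_lin[5] = 2×4 + 1×2 + 1×3 + 2×4 = 21; y_lin[6] = 1×4 + 1×2 + 2×3 = 12; y_lin[7] = 1×4 + 2×2 = 8; y_lin[8] = 2×4 = 8 → [8, 16, 18, 18, 27, 21, 12, 8, 8]. Circular (length 5): y[0] = 2×4 + 2×4 + 1×2 + 1×3 + 2×4 = 29; y[1] = 2×4 + 2×4 + 1×4 + 1×2 + 2×3 = 28; y[2] = 2×3 + 2×4 + 1×4 + 1×4 + 2×2 = 26; y[3] = 2×2 + 2×3 + 1×4 + 1×4 + 2×4 = 26; y[4] = 2×4 + 2×2 + 1×3 + 1×4 + 2×4 = 27 → [29, 28, 26, 26, 27]

Linear: [8, 16, 18, 18, 27, 21, 12, 8, 8], Circular: [29, 28, 26, 26, 27]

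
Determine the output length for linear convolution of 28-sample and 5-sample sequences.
Linear/full convolution length: m + n - 1 = 28 + 5 - 1 = 32

32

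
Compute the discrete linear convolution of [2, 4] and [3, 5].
y[0] = 2×3 = 6; y[1] = 2×5 + 4×3 = 22; y[2] = 4×5 = 20

[6, 22, 20]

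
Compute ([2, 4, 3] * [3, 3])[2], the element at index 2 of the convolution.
Use y[k] = Σ_i a[i]·b[k-i] at k=2. y[2] = 4×3 + 3×3 = 21

21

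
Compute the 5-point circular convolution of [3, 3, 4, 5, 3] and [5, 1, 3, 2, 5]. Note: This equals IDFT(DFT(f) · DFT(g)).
Either evaluate y[k] = Σ_j f[j]·g[(k-j) mod 5] directly, or use IDFT(DFT(f) · DFT(g)). y[0] = 3×5 + 3×5 + 4×2 + 5×3 + 3×1 = 56; y[1] = 3×1 + 3×5 + 4×5 + 5×2 + 3×3 = 57; y[2] = 3×3 + 3×1 + 4×5 + 5×5 + 3×2 = 63; y[3] = 3×2 + 3×3 + 4×1 + 5×5 + 3×5 = 59; y[4] = 3×5 + 3×2 + 4×3 + 5×1 + 3×5 = 53. Result: [56, 57, 63, 59, 53]

[56, 57, 63, 59, 53]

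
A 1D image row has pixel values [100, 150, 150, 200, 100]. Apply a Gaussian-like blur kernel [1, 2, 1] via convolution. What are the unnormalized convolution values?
Convolve image row [100, 150, 150, 200, 100] with kernel [1, 2, 1]: y[0] = 100×1 = 100; y[1] = 100×2 + 150×1 = 350; y[2] = 100×1 + 150×2 + 150×1 = 550; y[3] = 150×1 + 150×2 + 200×1 = 650; y[4] = 150×1 + 200×2 + 100×1 = 650; y[5] = 200×1 + 100×2 = 400; y[6] = 100×1 = 100 → [100, 350, 550, 650, 650, 400, 100]. Normalization factor = sum(kernel) = 4.

[100, 350, 550, 650, 650, 400, 100]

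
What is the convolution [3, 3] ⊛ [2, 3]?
y[0] = 3×2 = 6; y[1] = 3×3 + 3×2 = 15; y[2] = 3×3 = 9

[6, 15, 9]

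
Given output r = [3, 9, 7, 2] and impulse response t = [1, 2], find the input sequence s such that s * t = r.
Deconvolve r=[3, 9, 7, 2] by t=[1, 2]. Since t[0]=1, solve forward: s[0] = r[0] / 1 = 3; s[1] = (r[1] - 3×2) / 1 = 3; s[2] = (r[2] - 3×2) / 1 = 1. So s = [3, 3, 1]. Check by forward convolution: r[0] = 3×1 = 3; r[1] = 3×2 + 3×1 = 9; r[2] = 3×2 + 1×1 = 7; r[3] = 1×2 = 2

[3, 3, 1]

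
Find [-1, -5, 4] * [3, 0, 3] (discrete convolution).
y[0] = -1×3 = -3; y[1] = -1×0 + -5×3 = -15; y[2] = -1×3 + -5×0 + 4×3 = 9; y[3] = -5×3 + 4×0 = -15; y[4] = 4×3 = 12

[-3, -15, 9, -15, 12]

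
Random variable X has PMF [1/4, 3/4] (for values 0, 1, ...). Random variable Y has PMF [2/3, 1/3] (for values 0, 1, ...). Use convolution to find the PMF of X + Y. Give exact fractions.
P(X+Y=k) = Σ_i P(X=i)·P(Y=k-i) — a convolution of [1/4, 3/4] and [2/3, 1/3]. P(X+Y=0) = (1/4)×(2/3) = 1/6; P(X+Y=1) = (1/4)×(1/3) + (3/4)×(2/3) = 1/12 + 1/2 = 7/12; P(X+Y=2) = (3/4)×(1/3) = 1/4. PMF: [1/6, 7/12, 1/4] (sums to 1 ✓)

[1/6, 7/12, 1/4]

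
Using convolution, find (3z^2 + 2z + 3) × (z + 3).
Ascending coefficients: a = [3, 2, 3], b = [3, 1]. c[0] = 3×3 = 9; c[1] = 3×1 + 2×3 = 9; c[2] = 2×1 + 3×3 = 11; c[3] = 3×1 = 3. Result coefficients: [9, 9, 11, 3] → 3z^3 + 11z^2 + 9z + 9

3z^3 + 11z^2 + 9z + 9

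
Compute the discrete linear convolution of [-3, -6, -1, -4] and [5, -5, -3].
y[0] = -3×5 = -15; y[1] = -3×-5 + -6×5 = -15; y[2] = -3×-3 + -6×-5 + -1×5 = 34; y[3] = -6×-3 + -1×-5 + -4×5 = 3; y[4] = -1×-3 + -4×-5 = 23; y[5] = -4×-3 = 12

[-15, -15, 34, 3, 23, 12]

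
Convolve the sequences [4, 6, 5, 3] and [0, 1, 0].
y[0] = 4×0 = 0; y[1] = 4×1 + 6×0 = 4; y[2] = 4×0 + 6×1 + 5×0 = 6; y[3] = 6×0 + 5×1 + 3×0 = 5; y[4] = 5×0 + 3×1 = 3; y[5] = 3×0 = 0

[0, 4, 6, 5, 3, 0]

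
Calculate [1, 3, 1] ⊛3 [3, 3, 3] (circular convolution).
Use y[k] = Σ_j s[j]·t[(k-j) mod 3]. y[0] = 1×3 + 3×3 + 1×3 = 15; y[1] = 1×3 + 3×3 + 1×3 = 15; y[2] = 1×3 + 3×3 + 1×3 = 15. Result: [15, 15, 15]

[15, 15, 15]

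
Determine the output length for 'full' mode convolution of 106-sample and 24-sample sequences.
Linear/full convolution length: m + n - 1 = 106 + 24 - 1 = 129

129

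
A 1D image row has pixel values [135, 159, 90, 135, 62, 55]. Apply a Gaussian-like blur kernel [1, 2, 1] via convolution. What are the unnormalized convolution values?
Convolve image row [135, 159, 90, 135, 62, 55] with kernel [1, 2, 1]: y[0] = 135×1 = 135; y[1] = 135×2 + 159×1 = 429; y[2] = 135×1 + 159×2 + 90×1 = 543; y[3] = 159×1 + 90×2 + 135×1 = 474; y[4] = 90×1 + 135×2 + 62×1 = 422; y[5] = 135×1 + 62×2 + 55×1 = 314; y[6] = 62×1 + 55×2 = 172; y[7] = 55×1 = 55 → [135, 429, 543, 474, 422, 314, 172, 55]. Normalization factor = sum(kernel) = 4.

[135, 429, 543, 474, 422, 314, 172, 55]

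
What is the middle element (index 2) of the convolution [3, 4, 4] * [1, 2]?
Use y[k] = Σ_i a[i]·b[k-i] at k=2. y[2] = 4×2 + 4×1 = 12

12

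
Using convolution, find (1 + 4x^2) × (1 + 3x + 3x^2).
Ascending coefficients: a = [1, 0, 4], b = [1, 3, 3]. c[0] = 1×1 = 1; c[1] = 1×3 + 0×1 = 3; c[2] = 1×3 + 0×3 + 4×1 = 7; c[3] = 0×3 + 4×3 = 12; c[4] = 4×3 = 12. Result coefficients: [1, 3, 7, 12, 12] → 1 + 3x + 7x^2 + 12x^3 + 12x^4

1 + 3x + 7x^2 + 12x^3 + 12x^4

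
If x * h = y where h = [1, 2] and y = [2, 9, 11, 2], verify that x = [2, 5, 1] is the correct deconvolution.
Forward-compute [2, 5, 1] * [1, 2]: y[0] = 2×1 = 2; y[1] = 2×2 + 5×1 = 9; y[2] = 5×2 + 1×1 = 11; y[3] = 1×2 = 2 → [2, 9, 11, 2]. Matches given y = [2, 9, 11, 2], so verified.

Verified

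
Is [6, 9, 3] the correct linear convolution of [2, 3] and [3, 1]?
Recompute linear convolution of [2, 3] and [3, 1]: y[0] = 2×3 = 6; y[1] = 2×1 + 3×3 = 11; y[2] = 3×1 = 3 → [6, 11, 3]. Compare to given [6, 9, 3]: they differ at index 1: given 9, correct 11, so answer: No

No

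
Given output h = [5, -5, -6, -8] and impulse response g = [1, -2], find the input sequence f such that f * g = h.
Deconvolve h=[5, -5, -6, -8] by g=[1, -2]. Since g[0]=1, solve forward: f[0] = h[0] / 1 = 5; f[1] = (h[1] - 5×-2) / 1 = 5; f[2] = (h[2] - 5×-2) / 1 = 4. So f = [5, 5, 4]. Check by forward convolution: h[0] = 5×1 = 5; h[1] = 5×-2 + 5×1 = -5; h[2] = 5×-2 + 4×1 = -6; h[3] = 4×-2 = -8

[5, 5, 4]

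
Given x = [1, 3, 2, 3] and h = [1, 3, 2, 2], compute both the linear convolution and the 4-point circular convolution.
Linear: y_lin[0] = 1×1 = 1; y_lin[1] = 1×3 + 3×1 = 6; y_lin[2] = 1×2 + 3×3 + 2×1 = 13; y_lin[3] = 1×2 + 3×2 + 2×3 + 3×1 = 17; y_lin[4] = 3×2 + 2×2 + 3×3 = 19; y_lin[5] = 2×2 + 3×2 = 10; y_lin[6] = 3×2 = 6 → [1, 6, 13, 17, 19, 10, 6]. Circular (length 4): y[0] = 1×1 + 3×2 + 2×2 + 3×3 = 20; y[1] = 1×3 + 3×1 + 2×2 + 3×2 = 16; y[2] = 1×2 + 3×3 + 2×1 + 3×2 = 19; y[3] = 1×2 + 3×2 + 2×3 + 3×1 = 17 → [20, 16, 19, 17]

Linear: [1, 6, 13, 17, 19, 10, 6], Circular: [20, 16, 19, 17]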